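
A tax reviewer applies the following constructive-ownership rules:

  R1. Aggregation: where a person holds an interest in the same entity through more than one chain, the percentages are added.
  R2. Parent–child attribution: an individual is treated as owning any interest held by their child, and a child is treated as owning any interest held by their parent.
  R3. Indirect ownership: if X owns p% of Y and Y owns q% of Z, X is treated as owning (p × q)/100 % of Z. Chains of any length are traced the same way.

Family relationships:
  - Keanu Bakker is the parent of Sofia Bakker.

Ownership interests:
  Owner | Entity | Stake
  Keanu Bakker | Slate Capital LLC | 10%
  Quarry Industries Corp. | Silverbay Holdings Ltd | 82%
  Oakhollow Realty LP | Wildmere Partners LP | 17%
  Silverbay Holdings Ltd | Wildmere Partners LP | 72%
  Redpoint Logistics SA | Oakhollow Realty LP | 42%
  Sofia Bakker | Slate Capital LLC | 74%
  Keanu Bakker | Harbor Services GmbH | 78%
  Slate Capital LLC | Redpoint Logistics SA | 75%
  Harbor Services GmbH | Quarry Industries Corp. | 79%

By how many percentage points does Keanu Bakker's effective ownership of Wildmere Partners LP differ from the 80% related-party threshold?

39.121352

By parent–child attribution (R2), Keanu Bakker is treated as also owning Sofia Bakker's interest in Slate Capital LLC, giving 10% + 74% = 84%.
Chain via Slate Capital LLC → Redpoint Logistics SA → Oakhollow Realty LP (R3): 84% × 75% × 42% × 17% = 4.4982% of Wildmere Partners LP.
Chain via Harbor Services GmbH → Quarry Industries Corp. → Silverbay Holdings Ltd (R3): 78% × 79% × 82% × 72% = 36.380448% of Wildmere Partners LP.
Aggregating (R1): 4.4982% + 36.380448% = 40.878648%.
40.878648% falls short of the 80% threshold by 39.121352 percentage points.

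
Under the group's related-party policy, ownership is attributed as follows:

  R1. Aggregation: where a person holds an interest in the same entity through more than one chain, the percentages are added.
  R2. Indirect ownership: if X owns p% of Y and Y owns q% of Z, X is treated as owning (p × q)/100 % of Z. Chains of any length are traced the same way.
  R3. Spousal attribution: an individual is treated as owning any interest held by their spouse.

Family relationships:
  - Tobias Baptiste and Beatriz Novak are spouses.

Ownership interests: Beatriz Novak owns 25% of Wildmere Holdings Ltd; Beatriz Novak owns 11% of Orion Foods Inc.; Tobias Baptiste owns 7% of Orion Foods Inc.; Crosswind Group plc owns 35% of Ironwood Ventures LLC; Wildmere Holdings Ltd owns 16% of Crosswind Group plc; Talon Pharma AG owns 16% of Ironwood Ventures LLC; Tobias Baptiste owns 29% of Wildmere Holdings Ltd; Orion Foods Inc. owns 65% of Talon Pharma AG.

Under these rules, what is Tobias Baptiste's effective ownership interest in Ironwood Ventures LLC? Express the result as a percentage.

4.896%

By spousal attribution (R3), Tobias Baptiste is treated as also owning Beatriz Novak's interest in Orion Foods Inc, giving 7% + 11% = 18%.
By spousal attribution (R3), Tobias Baptiste is treated as also owning Beatriz Novak's interest in Wildmere Holdings Ltd, giving 29% + 25% = 54%.
Chain via Orion Foods Inc. → Talon Pharma AG (R2): 18% × 65% × 16% = 1.872% of Ironwood Ventures LLC.
Chain via Wildmere Holdings Ltd → Crosswind Group plc (R2): 54% × 16% × 35% = 3.024% of Ironwood Ventures LLC.
Aggregating (R1): 1.872% + 3.024% = 4.896%.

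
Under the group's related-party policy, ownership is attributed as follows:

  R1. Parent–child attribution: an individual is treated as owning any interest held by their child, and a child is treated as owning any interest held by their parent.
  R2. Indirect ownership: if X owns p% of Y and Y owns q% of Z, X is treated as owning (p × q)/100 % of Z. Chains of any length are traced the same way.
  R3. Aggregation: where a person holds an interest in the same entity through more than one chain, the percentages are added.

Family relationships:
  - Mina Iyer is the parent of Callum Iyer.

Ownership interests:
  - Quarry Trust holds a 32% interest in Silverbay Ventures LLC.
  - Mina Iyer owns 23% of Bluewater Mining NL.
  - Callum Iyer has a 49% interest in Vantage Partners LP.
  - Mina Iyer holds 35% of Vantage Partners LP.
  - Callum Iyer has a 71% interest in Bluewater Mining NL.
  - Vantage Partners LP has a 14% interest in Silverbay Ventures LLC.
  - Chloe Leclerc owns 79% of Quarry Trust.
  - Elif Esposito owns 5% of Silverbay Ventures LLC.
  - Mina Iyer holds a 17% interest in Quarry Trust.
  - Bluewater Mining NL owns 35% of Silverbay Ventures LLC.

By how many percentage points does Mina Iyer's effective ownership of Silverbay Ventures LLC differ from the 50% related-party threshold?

By parent–child attribution (R1), Mina Iyer is treated as also owning Callum Iyer's interest in Vantage Partners LP, giving 35% + 49% = 84%.
By parent–child attribution (R1), Mina Iyer is treated as also owning Callum Iyer's interest in Bluewater Mining NL, giving 23% + 71% = 94%.
Chain via Vantage Partners LP (R2): 84% × 14% = 11.76% of Silverbay Ventures LLC.
Chain via Quarry Trust (R2): 17% × 32% = 5.44% of Silverbay Ventures LLC.
Chain via Bluewater Mining NL (R2): 94% × 35% = 32.9% of Silverbay Ventures LLC.
Aggregating (R3): 11.76% + 5.44% + 32.9% = 50.1%.
50.1% exceeds the 50% threshold by 0.1 percentage points.

0.1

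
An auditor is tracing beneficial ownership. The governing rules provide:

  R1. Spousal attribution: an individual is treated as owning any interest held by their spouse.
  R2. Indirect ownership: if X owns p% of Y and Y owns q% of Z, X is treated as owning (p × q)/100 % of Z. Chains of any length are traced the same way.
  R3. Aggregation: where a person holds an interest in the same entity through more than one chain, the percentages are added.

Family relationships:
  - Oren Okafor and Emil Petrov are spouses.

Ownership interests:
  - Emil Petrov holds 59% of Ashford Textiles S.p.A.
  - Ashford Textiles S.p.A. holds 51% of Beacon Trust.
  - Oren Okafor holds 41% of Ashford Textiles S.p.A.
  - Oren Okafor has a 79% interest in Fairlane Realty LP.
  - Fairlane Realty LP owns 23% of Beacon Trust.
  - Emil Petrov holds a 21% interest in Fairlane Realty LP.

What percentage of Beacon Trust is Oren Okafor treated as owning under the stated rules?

By spousal attribution (R1), Oren Okafor is treated as also owning Emil Petrov's interest in Fairlane Realty LP, giving 79% + 21% = 100%.
By spousal attribution (R1), Oren Okafor is treated as also owning Emil Petrov's interest in Ashford Textiles S.p.A, giving 41% + 59% = 100%.
Chain via Fairlane Realty LP (R2): 100% × 23% = 23% of Beacon Trust.
Chain via Ashford Textiles S.p.A. (R2): 100% × 51% = 51% of Beacon Trust.
Aggregating (R3): 23% + 51% = 74%.

74%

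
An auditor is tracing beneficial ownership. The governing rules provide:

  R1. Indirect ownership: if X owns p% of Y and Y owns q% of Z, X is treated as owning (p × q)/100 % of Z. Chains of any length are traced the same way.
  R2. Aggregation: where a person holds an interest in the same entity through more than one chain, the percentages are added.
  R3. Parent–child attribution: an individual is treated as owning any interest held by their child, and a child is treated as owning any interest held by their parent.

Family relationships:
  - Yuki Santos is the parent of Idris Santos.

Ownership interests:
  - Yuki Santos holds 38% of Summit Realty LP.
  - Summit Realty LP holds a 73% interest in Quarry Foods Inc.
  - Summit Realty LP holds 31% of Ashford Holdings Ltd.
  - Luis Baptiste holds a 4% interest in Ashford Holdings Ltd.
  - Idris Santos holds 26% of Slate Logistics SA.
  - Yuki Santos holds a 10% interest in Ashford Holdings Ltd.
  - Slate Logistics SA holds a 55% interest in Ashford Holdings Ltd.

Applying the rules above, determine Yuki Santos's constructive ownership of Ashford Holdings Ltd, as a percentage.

By parent–child attribution (R3), Yuki Santos is treated as owning Idris Santos's 26% interest in Slate Logistics SA.
Chain via Summit Realty LP (R1): 38% × 31% = 11.78% of Ashford Holdings Ltd.
Direct interest in Ashford Holdings Ltd: 10%.
Chain via Slate Logistics SA (R1): 26% × 55% = 14.3% of Ashford Holdings Ltd.
Aggregating (R2): 11.78% + 10% + 14.3% = 36.08%.

36.08%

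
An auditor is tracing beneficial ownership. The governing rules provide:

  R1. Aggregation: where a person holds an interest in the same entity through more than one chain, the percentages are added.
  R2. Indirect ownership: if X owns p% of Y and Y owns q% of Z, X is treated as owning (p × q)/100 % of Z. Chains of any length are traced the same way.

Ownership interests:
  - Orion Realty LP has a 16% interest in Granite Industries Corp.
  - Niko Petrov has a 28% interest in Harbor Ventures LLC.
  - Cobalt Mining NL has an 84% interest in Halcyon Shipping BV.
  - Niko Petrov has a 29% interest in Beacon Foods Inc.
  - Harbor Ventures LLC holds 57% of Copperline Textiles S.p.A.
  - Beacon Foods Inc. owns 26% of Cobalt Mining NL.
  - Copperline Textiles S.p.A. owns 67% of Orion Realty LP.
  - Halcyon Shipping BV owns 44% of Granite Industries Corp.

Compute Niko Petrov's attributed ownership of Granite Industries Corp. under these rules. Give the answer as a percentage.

Chain via Beacon Foods Inc. → Cobalt Mining NL → Halcyon Shipping BV (R2): 29% × 26% × 84% × 44% = 2.786784% of Granite Industries Corp.
Chain via Harbor Ventures LLC → Copperline Textiles S.p.A. → Orion Realty LP (R2): 28% × 57% × 67% × 16% = 1.710912% of Granite Industries Corp.
Aggregating (R1): 2.786784% + 1.710912% = 4.497696%.

4.497696%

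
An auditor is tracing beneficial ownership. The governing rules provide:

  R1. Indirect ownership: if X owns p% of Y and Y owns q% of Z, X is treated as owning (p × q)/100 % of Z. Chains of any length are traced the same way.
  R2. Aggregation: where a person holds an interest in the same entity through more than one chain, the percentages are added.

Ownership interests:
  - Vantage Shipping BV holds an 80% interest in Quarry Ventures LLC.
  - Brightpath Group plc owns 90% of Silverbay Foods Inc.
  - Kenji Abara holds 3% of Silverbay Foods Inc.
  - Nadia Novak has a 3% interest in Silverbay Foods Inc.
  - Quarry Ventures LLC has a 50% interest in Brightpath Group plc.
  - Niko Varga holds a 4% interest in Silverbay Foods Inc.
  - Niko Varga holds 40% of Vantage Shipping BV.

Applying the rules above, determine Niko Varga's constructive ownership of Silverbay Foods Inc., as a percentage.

18.4%

Chain via Vantage Shipping BV → Quarry Ventures LLC → Brightpath Group plc (R1): 40% × 80% × 50% × 90% = 14.4% of Silverbay Foods Inc.
Direct interest in Silverbay Foods Inc: 4%.
Aggregating (R2): 14.4% + 4% = 18.4%.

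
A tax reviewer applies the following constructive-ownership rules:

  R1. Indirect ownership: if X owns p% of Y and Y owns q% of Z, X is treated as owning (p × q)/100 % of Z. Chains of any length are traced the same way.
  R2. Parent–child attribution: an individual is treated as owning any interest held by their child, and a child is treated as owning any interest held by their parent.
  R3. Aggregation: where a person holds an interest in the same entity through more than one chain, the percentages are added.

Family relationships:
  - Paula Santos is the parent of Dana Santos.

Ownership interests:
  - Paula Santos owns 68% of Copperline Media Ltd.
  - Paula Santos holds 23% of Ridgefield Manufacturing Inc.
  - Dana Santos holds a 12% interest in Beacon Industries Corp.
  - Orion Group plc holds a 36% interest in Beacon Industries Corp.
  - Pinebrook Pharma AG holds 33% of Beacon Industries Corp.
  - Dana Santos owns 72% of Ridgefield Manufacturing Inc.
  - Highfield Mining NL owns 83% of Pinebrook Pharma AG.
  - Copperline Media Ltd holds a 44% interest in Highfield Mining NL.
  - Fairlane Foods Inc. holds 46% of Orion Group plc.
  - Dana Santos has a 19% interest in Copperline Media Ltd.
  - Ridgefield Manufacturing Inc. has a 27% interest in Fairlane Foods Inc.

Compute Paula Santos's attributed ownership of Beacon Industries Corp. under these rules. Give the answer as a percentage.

26.732532%

By parent–child attribution (R2), Paula Santos is treated as also owning Dana Santos's interest in Copperline Media Ltd, giving 68% + 19% = 87%.
By parent–child attribution (R2), Paula Santos is treated as also owning Dana Santos's interest in Ridgefield Manufacturing Inc, giving 23% + 72% = 95%.
By parent–child attribution (R2), Paula Santos is treated as owning Dana Santos's 12% interest in Beacon Industries Corp.
Chain via Copperline Media Ltd → Highfield Mining NL → Pinebrook Pharma AG (R1): 87% × 44% × 83% × 33% = 10.484892% of Beacon Industries Corp.
Chain via Ridgefield Manufacturing Inc. → Fairlane Foods Inc. → Orion Group plc (R1): 95% × 27% × 46% × 36% = 4.24764% of Beacon Industries Corp.
Direct interest in Beacon Industries Corp: 12%.
Aggregating (R3): 10.484892% + 4.24764% + 12% = 26.732532%.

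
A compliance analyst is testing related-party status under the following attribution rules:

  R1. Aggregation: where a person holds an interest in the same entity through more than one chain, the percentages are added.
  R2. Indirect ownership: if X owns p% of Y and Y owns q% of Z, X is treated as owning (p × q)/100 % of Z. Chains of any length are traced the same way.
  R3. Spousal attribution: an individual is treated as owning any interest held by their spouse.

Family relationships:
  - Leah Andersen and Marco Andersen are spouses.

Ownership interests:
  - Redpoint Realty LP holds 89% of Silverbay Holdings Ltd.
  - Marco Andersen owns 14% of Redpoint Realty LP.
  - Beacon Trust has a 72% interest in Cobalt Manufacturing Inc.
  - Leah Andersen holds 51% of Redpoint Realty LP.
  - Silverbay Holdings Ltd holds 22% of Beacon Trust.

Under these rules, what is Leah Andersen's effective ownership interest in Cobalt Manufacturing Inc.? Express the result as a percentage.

9.16344%

By spousal attribution (R3), Leah Andersen is treated as also owning Marco Andersen's interest in Redpoint Realty LP, giving 51% + 14% = 65%.
Chain via Redpoint Realty LP → Silverbay Holdings Ltd → Beacon Trust (R2): 65% × 89% × 22% × 72% = 9.16344% of Cobalt Manufacturing Inc.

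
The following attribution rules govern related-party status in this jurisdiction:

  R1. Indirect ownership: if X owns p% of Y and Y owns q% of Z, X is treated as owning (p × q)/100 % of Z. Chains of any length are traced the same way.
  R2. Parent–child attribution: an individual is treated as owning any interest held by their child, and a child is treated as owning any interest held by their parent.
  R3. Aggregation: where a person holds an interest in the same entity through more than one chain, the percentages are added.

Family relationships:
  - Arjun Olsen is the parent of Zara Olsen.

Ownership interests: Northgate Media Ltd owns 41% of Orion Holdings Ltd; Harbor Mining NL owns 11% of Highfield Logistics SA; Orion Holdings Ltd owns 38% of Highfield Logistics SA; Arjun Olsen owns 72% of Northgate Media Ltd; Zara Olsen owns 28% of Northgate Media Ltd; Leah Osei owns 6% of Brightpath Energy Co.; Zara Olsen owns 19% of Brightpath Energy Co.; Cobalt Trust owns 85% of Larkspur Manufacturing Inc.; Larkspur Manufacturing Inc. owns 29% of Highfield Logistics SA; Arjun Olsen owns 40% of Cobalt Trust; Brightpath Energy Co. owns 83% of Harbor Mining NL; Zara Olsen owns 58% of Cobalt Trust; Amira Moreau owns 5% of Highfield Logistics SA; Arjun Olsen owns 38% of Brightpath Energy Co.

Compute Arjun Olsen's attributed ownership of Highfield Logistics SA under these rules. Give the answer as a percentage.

44.9411%

By parent–child attribution (R2), Arjun Olsen is treated as also owning Zara Olsen's interest in Cobalt Trust, giving 40% + 58% = 98%.
By parent–child attribution (R2), Arjun Olsen is treated as also owning Zara Olsen's interest in Brightpath Energy Co, giving 38% + 19% = 57%.
By parent–child attribution (R2), Arjun Olsen is treated as also owning Zara Olsen's interest in Northgate Media Ltd, giving 72% + 28% = 100%.
Chain via Cobalt Trust → Larkspur Manufacturing Inc. (R1): 98% × 85% × 29% = 24.157% of Highfield Logistics SA.
Chain via Brightpath Energy Co. → Harbor Mining NL (R1): 57% × 83% × 11% = 5.2041% of Highfield Logistics SA.
Chain via Northgate Media Ltd → Orion Holdings Ltd (R1): 100% × 41% × 38% = 15.58% of Highfield Logistics SA.
Aggregating (R3): 24.157% + 5.2041% + 15.58% = 44.9411%.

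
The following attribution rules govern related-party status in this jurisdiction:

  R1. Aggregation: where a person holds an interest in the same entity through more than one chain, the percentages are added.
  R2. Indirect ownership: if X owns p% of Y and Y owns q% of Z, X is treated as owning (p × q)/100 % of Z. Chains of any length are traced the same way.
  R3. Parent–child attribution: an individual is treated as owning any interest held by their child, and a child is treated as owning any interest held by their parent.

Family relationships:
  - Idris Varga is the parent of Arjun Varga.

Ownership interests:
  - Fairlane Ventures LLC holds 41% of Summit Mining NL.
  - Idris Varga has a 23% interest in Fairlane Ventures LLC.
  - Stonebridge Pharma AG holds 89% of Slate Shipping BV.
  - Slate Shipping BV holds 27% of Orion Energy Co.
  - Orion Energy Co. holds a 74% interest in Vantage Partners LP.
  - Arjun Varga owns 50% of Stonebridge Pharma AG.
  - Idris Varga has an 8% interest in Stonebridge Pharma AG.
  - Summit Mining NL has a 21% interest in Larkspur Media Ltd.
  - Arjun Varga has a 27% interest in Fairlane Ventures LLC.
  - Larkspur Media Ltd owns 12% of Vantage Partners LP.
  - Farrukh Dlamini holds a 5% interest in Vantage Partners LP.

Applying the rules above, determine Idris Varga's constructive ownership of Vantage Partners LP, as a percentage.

10.830276%

By parent–child attribution (R3), Idris Varga is treated as also owning Arjun Varga's interest in Stonebridge Pharma AG, giving 8% + 50% = 58%.
By parent–child attribution (R3), Idris Varga is treated as also owning Arjun Varga's interest in Fairlane Ventures LLC, giving 23% + 27% = 50%.
Chain via Stonebridge Pharma AG → Slate Shipping BV → Orion Energy Co. (R2): 58% × 89% × 27% × 74% = 10.313676% of Vantage Partners LP.
Chain via Fairlane Ventures LLC → Summit Mining NL → Larkspur Media Ltd (R2): 50% × 41% × 21% × 12% = 0.5166% of Vantage Partners LP.
Aggregating (R1): 10.313676% + 0.5166% = 10.830276%.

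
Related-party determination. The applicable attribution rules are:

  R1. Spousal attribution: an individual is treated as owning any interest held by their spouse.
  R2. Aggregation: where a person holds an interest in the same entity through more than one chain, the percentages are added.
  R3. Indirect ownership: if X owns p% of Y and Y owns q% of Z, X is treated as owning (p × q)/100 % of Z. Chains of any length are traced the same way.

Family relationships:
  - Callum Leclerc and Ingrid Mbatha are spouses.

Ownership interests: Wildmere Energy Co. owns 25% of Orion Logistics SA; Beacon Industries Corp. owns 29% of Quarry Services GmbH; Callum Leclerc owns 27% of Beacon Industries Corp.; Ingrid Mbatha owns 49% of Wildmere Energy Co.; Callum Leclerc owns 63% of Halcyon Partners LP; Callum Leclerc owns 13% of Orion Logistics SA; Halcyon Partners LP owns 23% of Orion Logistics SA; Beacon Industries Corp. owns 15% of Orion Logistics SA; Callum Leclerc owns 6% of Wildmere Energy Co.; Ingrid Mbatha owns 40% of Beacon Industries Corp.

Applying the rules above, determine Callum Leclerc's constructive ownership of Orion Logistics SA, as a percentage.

51.29%

By spousal attribution (R1), Callum Leclerc is treated as also owning Ingrid Mbatha's interest in Beacon Industries Corp, giving 27% + 40% = 67%.
By spousal attribution (R1), Callum Leclerc is treated as also owning Ingrid Mbatha's interest in Wildmere Energy Co, giving 6% + 49% = 55%.
Chain via Halcyon Partners LP (R3): 63% × 23% = 14.49% of Orion Logistics SA.
Chain via Beacon Industries Corp. (R3): 67% × 15% = 10.05% of Orion Logistics SA.
Chain via Wildmere Energy Co. (R3): 55% × 25% = 13.75% of Orion Logistics SA.
Direct interest in Orion Logistics SA: 13%.
Aggregating (R2): 14.49% + 10.05% + 13.75% + 13% = 51.29%.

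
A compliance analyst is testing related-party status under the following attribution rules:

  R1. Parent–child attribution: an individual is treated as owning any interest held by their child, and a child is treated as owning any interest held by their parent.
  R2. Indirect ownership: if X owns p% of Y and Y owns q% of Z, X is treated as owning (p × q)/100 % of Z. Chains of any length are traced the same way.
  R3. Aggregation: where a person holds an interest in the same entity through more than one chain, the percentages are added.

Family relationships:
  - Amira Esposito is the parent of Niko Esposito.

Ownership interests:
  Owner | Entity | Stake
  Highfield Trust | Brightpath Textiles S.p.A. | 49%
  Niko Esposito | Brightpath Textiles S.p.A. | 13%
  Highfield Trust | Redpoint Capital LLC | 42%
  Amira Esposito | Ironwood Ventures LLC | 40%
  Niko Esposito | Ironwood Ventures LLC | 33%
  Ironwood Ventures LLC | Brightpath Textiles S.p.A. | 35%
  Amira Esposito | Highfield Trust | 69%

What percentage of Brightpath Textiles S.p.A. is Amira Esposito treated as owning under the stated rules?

72.36%

By parent–child attribution (R1), Amira Esposito is treated as also owning Niko Esposito's interest in Ironwood Ventures LLC, giving 40% + 33% = 73%.
By parent–child attribution (R1), Amira Esposito is treated as owning Niko Esposito's 13% interest in Brightpath Textiles S.p.A.
Chain via Ironwood Ventures LLC (R2): 73% × 35% = 25.55% of Brightpath Textiles S.p.A.
Chain via Highfield Trust (R2): 69% × 49% = 33.81% of Brightpath Textiles S.p.A.
Direct interest in Brightpath Textiles S.p.A: 13%.
Aggregating (R3): 25.55% + 33.81% + 13% = 72.36%.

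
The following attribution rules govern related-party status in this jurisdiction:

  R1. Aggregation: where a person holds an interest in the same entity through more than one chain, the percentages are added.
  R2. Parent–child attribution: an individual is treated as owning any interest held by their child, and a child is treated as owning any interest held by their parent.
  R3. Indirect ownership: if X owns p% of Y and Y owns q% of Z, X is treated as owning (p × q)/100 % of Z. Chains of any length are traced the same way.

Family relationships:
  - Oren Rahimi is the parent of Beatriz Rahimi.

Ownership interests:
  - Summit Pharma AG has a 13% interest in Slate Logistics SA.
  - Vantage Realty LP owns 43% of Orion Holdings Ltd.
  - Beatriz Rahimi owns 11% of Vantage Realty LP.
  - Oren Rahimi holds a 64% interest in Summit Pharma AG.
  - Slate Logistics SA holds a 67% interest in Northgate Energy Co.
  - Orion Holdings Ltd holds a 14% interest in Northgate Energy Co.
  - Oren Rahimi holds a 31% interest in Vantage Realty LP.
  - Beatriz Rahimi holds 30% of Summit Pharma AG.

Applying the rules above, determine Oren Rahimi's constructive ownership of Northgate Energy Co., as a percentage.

By parent–child attribution (R2), Oren Rahimi is treated as also owning Beatriz Rahimi's interest in Summit Pharma AG, giving 64% + 30% = 94%.
By parent–child attribution (R2), Oren Rahimi is treated as also owning Beatriz Rahimi's interest in Vantage Realty LP, giving 31% + 11% = 42%.
Chain via Summit Pharma AG → Slate Logistics SA (R3): 94% × 13% × 67% = 8.1874% of Northgate Energy Co.
Chain via Vantage Realty LP → Orion Holdings Ltd (R3): 42% × 43% × 14% = 2.5284% of Northgate Energy Co.
Aggregating (R1): 8.1874% + 2.5284% = 10.7158%.

10.7158%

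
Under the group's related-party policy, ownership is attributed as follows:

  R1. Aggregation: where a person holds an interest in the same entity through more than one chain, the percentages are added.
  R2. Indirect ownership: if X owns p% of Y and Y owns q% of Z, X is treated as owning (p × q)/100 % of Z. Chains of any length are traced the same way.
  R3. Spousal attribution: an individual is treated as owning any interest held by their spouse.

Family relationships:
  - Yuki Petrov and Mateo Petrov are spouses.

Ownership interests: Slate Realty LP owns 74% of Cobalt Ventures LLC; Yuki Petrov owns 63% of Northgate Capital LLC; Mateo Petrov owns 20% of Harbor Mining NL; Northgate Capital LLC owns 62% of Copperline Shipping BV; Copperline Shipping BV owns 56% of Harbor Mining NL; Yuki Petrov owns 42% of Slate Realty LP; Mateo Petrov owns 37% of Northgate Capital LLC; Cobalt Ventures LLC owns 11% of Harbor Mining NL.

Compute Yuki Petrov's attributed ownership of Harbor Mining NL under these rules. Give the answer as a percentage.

By spousal attribution (R3), Yuki Petrov is treated as also owning Mateo Petrov's interest in Northgate Capital LLC, giving 63% + 37% = 100%.
By spousal attribution (R3), Yuki Petrov is treated as owning Mateo Petrov's 20% interest in Harbor Mining NL.
Chain via Northgate Capital LLC → Copperline Shipping BV (R2): 100% × 62% × 56% = 34.72% of Harbor Mining NL.
Chain via Slate Realty LP → Cobalt Ventures LLC (R2): 42% × 74% × 11% = 3.4188% of Harbor Mining NL.
Direct interest in Harbor Mining NL: 20%.
Aggregating (R1): 34.72% + 3.4188% + 20% = 58.1388%.

58.1388%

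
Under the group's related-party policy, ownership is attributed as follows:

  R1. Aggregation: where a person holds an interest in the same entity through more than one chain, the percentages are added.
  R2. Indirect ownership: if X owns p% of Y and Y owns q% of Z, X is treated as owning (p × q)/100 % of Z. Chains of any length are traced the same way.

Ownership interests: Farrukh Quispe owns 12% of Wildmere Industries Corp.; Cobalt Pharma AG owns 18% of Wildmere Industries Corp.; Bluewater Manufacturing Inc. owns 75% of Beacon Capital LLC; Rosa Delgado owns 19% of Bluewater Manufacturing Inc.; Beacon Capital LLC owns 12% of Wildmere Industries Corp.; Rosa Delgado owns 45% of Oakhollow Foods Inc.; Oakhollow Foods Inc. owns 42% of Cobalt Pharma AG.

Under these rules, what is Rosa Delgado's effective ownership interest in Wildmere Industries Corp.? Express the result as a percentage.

Chain via Bluewater Manufacturing Inc. → Beacon Capital LLC (R2): 19% × 75% × 12% = 1.71% of Wildmere Industries Corp.
Chain via Oakhollow Foods Inc. → Cobalt Pharma AG (R2): 45% × 42% × 18% = 3.402% of Wildmere Industries Corp.
Aggregating (R1): 1.71% + 3.402% = 5.112%.

5.112%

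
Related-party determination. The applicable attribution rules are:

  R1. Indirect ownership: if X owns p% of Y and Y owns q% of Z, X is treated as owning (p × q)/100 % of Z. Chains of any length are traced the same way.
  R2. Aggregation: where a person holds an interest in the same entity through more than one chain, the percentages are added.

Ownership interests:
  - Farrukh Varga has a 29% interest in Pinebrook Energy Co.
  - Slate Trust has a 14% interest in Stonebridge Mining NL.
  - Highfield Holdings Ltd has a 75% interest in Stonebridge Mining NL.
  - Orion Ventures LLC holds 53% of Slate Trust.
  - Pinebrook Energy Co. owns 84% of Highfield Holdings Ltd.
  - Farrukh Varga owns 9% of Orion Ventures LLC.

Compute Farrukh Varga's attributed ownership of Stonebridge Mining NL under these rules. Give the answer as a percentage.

Chain via Pinebrook Energy Co. → Highfield Holdings Ltd (R1): 29% × 84% × 75% = 18.27% of Stonebridge Mining NL.
Chain via Orion Ventures LLC → Slate Trust (R1): 9% × 53% × 14% = 0.6678% of Stonebridge Mining NL.
Aggregating (R2): 18.27% + 0.6678% = 18.9378%.

18.9378%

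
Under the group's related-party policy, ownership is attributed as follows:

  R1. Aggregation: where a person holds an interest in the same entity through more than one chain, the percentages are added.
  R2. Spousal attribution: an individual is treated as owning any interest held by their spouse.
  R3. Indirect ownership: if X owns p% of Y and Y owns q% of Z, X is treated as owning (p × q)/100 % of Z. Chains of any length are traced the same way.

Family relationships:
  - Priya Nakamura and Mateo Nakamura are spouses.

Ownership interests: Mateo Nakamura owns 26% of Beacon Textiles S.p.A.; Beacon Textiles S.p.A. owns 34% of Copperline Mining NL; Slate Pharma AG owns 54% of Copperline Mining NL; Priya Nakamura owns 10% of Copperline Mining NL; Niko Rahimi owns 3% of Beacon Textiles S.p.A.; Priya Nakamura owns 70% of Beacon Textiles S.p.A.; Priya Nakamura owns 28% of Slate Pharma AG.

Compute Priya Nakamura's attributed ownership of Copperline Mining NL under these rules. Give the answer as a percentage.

By spousal attribution (R2), Priya Nakamura is treated as also owning Mateo Nakamura's interest in Beacon Textiles S.p.A, giving 70% + 26% = 96%.
Chain via Slate Pharma AG (R3): 28% × 54% = 15.12% of Copperline Mining NL.
Chain via Beacon Textiles S.p.A. (R3): 96% × 34% = 32.64% of Copperline Mining NL.
Direct interest in Copperline Mining NL: 10%.
Aggregating (R1): 15.12% + 32.64% + 10% = 57.76%.

57.76%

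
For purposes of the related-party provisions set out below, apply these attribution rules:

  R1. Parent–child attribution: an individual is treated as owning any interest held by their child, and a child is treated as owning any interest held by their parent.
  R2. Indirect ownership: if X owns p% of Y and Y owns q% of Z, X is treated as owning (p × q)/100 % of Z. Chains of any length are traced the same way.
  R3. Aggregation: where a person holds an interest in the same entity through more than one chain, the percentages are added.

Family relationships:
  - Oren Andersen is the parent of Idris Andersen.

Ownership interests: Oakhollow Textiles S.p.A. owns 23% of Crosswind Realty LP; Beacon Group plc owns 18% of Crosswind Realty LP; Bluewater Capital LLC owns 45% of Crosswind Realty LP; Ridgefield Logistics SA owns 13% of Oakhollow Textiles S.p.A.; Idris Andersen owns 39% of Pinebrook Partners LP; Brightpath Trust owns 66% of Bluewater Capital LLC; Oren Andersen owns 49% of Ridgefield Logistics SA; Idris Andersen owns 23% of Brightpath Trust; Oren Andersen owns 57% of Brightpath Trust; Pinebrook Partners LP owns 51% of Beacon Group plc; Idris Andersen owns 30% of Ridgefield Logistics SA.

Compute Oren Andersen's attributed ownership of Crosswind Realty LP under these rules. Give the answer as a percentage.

29.7023%

By parent–child attribution (R1), Oren Andersen is treated as also owning Idris Andersen's interest in Ridgefield Logistics SA, giving 49% + 30% = 79%.
By parent–child attribution (R1), Oren Andersen is treated as also owning Idris Andersen's interest in Brightpath Trust, giving 57% + 23% = 80%.
By parent–child attribution (R1), Oren Andersen is treated as owning Idris Andersen's 39% interest in Pinebrook Partners LP.
Chain via Ridgefield Logistics SA → Oakhollow Textiles S.p.A. (R2): 79% × 13% × 23% = 2.3621% of Crosswind Realty LP.
Chain via Brightpath Trust → Bluewater Capital LLC (R2): 80% × 66% × 45% = 23.76% of Crosswind Realty LP.
Chain via Pinebrook Partners LP → Beacon Group plc (R2): 39% × 51% × 18% = 3.5802% of Crosswind Realty LP.
Aggregating (R3): 2.3621% + 23.76% + 3.5802% = 29.7023%.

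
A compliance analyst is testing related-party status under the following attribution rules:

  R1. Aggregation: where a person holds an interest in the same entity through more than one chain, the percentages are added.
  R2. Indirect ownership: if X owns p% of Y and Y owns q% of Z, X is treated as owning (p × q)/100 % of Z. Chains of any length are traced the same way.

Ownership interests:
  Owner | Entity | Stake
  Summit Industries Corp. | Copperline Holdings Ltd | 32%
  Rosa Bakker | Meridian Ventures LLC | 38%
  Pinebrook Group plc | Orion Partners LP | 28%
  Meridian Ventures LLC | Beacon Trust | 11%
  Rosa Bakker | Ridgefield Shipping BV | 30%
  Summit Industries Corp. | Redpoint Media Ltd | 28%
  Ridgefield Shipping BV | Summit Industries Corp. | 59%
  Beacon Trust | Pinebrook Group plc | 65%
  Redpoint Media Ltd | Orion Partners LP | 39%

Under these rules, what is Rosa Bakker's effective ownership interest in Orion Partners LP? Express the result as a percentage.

Chain via Ridgefield Shipping BV → Summit Industries Corp. → Redpoint Media Ltd (R2): 30% × 59% × 28% × 39% = 1.93284% of Orion Partners LP.
Chain via Meridian Ventures LLC → Beacon Trust → Pinebrook Group plc (R2): 38% × 11% × 65% × 28% = 0.76076% of Orion Partners LP.
Aggregating (R1): 1.93284% + 0.76076% = 2.6936%.

2.6936%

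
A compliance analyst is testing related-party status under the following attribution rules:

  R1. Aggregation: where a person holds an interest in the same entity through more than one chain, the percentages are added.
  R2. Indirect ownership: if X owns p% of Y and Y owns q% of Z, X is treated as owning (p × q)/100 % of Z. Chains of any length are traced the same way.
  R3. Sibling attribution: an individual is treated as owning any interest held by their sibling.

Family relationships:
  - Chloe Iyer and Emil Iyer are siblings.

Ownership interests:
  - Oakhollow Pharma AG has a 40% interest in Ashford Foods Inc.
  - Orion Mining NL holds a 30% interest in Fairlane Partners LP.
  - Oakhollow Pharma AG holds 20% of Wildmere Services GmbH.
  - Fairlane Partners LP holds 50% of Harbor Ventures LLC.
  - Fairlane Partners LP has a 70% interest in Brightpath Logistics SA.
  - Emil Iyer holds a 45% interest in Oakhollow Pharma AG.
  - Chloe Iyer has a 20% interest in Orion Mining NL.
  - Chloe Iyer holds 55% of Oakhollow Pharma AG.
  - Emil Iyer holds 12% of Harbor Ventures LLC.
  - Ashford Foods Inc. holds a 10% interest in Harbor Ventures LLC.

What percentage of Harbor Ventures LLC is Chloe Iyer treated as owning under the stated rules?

19%

By sibling attribution (R3), Chloe Iyer is treated as also owning Emil Iyer's interest in Oakhollow Pharma AG, giving 55% + 45% = 100%.
By sibling attribution (R3), Chloe Iyer is treated as owning Emil Iyer's 12% interest in Harbor Ventures LLC.
Chain via Oakhollow Pharma AG → Ashford Foods Inc. (R2): 100% × 40% × 10% = 4% of Harbor Ventures LLC.
Chain via Orion Mining NL → Fairlane Partners LP (R2): 20% × 30% × 50% = 3% of Harbor Ventures LLC.
Direct interest in Harbor Ventures LLC: 12%.
Aggregating (R1): 4% + 3% + 12% = 19%.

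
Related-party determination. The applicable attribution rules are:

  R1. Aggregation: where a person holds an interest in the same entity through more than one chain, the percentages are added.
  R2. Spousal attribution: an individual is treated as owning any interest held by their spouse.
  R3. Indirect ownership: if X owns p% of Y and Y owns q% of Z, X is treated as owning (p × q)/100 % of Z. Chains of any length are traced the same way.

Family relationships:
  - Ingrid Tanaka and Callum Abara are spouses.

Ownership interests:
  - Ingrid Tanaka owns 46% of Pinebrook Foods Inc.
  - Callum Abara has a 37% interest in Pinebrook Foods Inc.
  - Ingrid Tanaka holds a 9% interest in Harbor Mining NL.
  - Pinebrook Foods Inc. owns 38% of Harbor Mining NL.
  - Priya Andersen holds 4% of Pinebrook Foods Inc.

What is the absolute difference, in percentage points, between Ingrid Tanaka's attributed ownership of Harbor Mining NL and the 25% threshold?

15.54

By spousal attribution (R2), Ingrid Tanaka is treated as also owning Callum Abara's interest in Pinebrook Foods Inc, giving 46% + 37% = 83%.
Chain via Pinebrook Foods Inc. (R3): 83% × 38% = 31.54% of Harbor Mining NL.
Direct interest in Harbor Mining NL: 9%.
Aggregating (R1): 31.54% + 9% = 40.54%.
40.54% exceeds the 25% threshold by 15.54 percentage points.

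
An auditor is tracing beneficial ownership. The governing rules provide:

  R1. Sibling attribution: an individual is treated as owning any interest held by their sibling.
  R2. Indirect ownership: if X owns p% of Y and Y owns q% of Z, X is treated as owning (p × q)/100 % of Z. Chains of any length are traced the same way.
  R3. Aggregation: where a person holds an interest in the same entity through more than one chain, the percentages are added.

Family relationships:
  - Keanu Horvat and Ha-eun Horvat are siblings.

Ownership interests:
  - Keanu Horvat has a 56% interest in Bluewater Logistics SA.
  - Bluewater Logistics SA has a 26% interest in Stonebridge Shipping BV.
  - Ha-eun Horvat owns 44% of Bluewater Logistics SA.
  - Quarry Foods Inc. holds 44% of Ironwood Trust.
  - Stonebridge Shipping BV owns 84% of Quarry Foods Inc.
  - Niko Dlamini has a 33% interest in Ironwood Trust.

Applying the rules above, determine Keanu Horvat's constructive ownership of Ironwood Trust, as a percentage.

9.6096%

By sibling attribution (R1), Keanu Horvat is treated as also owning Ha-eun Horvat's interest in Bluewater Logistics SA, giving 56% + 44% = 100%.
Chain via Bluewater Logistics SA → Stonebridge Shipping BV → Quarry Foods Inc. (R2): 100% × 26% × 84% × 44% = 9.6096% of Ironwood Trust.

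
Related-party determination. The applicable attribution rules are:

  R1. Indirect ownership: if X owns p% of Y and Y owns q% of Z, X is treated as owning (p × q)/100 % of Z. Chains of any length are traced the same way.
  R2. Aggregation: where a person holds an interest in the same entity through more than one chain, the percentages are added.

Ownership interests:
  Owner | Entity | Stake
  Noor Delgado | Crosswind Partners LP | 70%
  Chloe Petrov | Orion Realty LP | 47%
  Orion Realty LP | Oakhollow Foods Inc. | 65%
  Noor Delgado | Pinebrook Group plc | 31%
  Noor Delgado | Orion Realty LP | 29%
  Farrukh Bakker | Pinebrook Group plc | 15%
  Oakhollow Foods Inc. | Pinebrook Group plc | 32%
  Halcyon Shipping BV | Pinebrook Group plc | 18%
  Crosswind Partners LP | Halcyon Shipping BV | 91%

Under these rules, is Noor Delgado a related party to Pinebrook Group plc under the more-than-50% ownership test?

No

Chain via Crosswind Partners LP → Halcyon Shipping BV (R1): 70% × 91% × 18% = 11.466% of Pinebrook Group plc.
Chain via Orion Realty LP → Oakhollow Foods Inc. (R1): 29% × 65% × 32% = 6.032% of Pinebrook Group plc.
Direct interest in Pinebrook Group plc: 31%.
Aggregating (R2): 11.466% + 6.032% + 31% = 48.498%.
48.498% does not exceed the 50% threshold, so Noor is not a related party to Pinebrook Group plc.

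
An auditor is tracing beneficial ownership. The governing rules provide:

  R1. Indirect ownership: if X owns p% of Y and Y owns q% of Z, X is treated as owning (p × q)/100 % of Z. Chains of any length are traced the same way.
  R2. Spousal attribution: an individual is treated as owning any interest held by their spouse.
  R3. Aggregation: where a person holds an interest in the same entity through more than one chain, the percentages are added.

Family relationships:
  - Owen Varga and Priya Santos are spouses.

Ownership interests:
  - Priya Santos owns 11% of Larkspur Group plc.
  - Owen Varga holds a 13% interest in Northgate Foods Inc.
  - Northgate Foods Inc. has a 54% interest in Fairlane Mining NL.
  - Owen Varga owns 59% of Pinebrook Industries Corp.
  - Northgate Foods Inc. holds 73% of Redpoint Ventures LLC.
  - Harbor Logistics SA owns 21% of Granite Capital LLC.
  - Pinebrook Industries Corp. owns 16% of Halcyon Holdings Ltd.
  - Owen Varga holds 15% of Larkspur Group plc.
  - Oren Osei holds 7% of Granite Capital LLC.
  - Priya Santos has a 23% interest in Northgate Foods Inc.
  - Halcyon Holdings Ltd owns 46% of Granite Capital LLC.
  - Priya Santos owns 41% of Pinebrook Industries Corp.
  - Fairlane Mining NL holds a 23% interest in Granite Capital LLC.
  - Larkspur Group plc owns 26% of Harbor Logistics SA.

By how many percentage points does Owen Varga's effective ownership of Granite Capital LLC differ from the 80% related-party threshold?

By spousal attribution (R2), Owen Varga is treated as also owning Priya Santos's interest in Northgate Foods Inc, giving 13% + 23% = 36%.
By spousal attribution (R2), Owen Varga is treated as also owning Priya Santos's interest in Larkspur Group plc, giving 15% + 11% = 26%.
By spousal attribution (R2), Owen Varga is treated as also owning Priya Santos's interest in Pinebrook Industries Corp, giving 59% + 41% = 100%.
Chain via Northgate Foods Inc. → Fairlane Mining NL (R1): 36% × 54% × 23% = 4.4712% of Granite Capital LLC.
Chain via Larkspur Group plc → Harbor Logistics SA (R1): 26% × 26% × 21% = 1.4196% of Granite Capital LLC.
Chain via Pinebrook Industries Corp. → Halcyon Holdings Ltd (R1): 100% × 16% × 46% = 7.36% of Granite Capital LLC.
Aggregating (R3): 4.4712% + 1.4196% + 7.36% = 13.2508%.
13.2508% falls short of the 80% threshold by 66.7492 percentage points.

66.7492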